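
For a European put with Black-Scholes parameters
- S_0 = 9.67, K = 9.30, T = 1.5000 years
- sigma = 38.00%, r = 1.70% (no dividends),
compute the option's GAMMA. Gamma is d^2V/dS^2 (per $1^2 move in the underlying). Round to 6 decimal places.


d1 = 0.3713209634; d2 = -0.0940820877
phi(d1) = 0.3723659536; exp(-qT) = 1.0000000000; exp(-rT) = 0.9748223790
Gamma = exp(-qT) * phi(d1) / (S * sigma * sqrt(T)) = 1.0000000000 * 0.3723659536 / (9.6700 * 0.3800 * 1.2247448714) = 0.082740

Answer: Gamma = 0.082740


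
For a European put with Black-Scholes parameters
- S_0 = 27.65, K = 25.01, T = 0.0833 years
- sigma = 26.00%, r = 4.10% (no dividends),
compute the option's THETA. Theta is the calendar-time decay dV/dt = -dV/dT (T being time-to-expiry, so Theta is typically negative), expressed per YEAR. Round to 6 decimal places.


Answer: Theta = -1.720862

Derivation:
d1 = 1.4203102496; d2 = 1.3452697272
phi(d1) = 0.1455000082; exp(-qT) = 1.0000000000; exp(-rT) = 0.9965905255
Theta = -S*exp(-qT)*phi(d1)*sigma/(2*sqrt(T)) + r*K*exp(-rT)*N(-d2) - q*S*exp(-qT)*N(-d1)
N(-d1) = 0.0777586893; N(-d2) = 0.0892690730; sqrt(T) = 0.2886173938
Term 1 = -27.6500 * 1.0000000000 * 0.1455000082 * 0.2600 / (2 * 0.2886173938) = -1.8120868344
Term 2 = 0.0410 * 25.0100 * 0.9965905255 * 0.0892690730 = 0.0912253057
Term 3 = 0 (no dividend yield, q = 0)
Theta = -1.8120868344 + (0.0912253057) + (0.0000000000) = -1.720862


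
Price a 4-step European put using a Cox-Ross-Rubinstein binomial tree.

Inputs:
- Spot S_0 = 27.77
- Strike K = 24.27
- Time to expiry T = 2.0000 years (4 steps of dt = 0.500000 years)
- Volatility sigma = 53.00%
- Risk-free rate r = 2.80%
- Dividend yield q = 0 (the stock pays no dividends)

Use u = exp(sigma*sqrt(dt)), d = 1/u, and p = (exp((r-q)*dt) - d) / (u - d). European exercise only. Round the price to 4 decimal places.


dt = T/N = 0.500000
u = exp(sigma*sqrt(dt)) = 1.454652; d = 1/u = 0.687450
p = (exp((r-q)*dt) - d) / (u - d) = 0.425766
Discount per step: exp(-r*dt) = 0.986098
Stock lattice S(k, i) with i counting down-moves:
  k=0: S(0,0) = 27.7700
  k=1: S(1,0) = 40.3957; S(1,1) = 19.0905
  k=2: S(2,0) = 58.7617; S(2,1) = 27.7700; S(2,2) = 13.1237
  k=3: S(3,0) = 85.4777; S(3,1) = 40.3957; S(3,2) = 19.0905; S(3,3) = 9.0219
  k=4: S(4,0) = 124.3404; S(4,1) = 58.7617; S(4,2) = 27.7700; S(4,3) = 13.1237; S(4,4) = 6.2021
Terminal payoffs V(N, i) = max(K - S_T, 0):
  V(4,0) = 0.000000; V(4,1) = 0.000000; V(4,2) = 0.000000; V(4,3) = 11.146256; V(4,4) = 18.067888
Backward induction: V(k, i) = exp(-r*dt) * [p * V(k+1, i) + (1-p) * V(k+1, i+1)].
  V(3,0) = exp(-r*dt) * [p*0.000000 + (1-p)*0.000000] = 0.000000
  V(3,1) = exp(-r*dt) * [p*0.000000 + (1-p)*0.000000] = 0.000000
  V(3,2) = exp(-r*dt) * [p*0.000000 + (1-p)*11.146256] = 6.311573
  V(3,3) = exp(-r*dt) * [p*11.146256 + (1-p)*18.067888] = 14.910673
  V(2,0) = exp(-r*dt) * [p*0.000000 + (1-p)*0.000000] = 0.000000
  V(2,1) = exp(-r*dt) * [p*0.000000 + (1-p)*6.311573] = 3.573932
  V(2,2) = exp(-r*dt) * [p*6.311573 + (1-p)*14.910673] = 11.093072
  V(1,0) = exp(-r*dt) * [p*0.000000 + (1-p)*3.573932] = 2.023741
  V(1,1) = exp(-r*dt) * [p*3.573932 + (1-p)*11.093072] = 7.781962
  V(0,0) = exp(-r*dt) * [p*2.023741 + (1-p)*7.781962] = 5.256202

Answer: Price = V(0,0) = 5.2562


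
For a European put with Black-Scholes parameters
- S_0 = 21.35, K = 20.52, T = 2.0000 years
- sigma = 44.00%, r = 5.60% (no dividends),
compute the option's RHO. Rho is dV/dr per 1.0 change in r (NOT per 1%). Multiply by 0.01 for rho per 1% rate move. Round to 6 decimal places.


d1 = 0.5548405272; d2 = -0.0674134402
phi(d1) = 0.3420280463; exp(-qT) = 1.0000000000; exp(-rT) = 0.8940442575
N(-d2) = 0.5268737151
Rho = -K*T*exp(-rT)*N(-d2) = -20.5200 * 2.0000 * 0.8940442575 * 0.5268737151 = -19.331827

Answer: Rho = -19.331827


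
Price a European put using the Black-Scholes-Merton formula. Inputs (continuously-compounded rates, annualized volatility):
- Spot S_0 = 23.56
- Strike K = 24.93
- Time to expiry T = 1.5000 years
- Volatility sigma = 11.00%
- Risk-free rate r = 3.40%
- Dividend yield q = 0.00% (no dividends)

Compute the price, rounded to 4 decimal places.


d1 = (ln(S/K) + (r - q + 0.5*sigma^2) * T) / (sigma * sqrt(T)) = 0.02637626
d2 = d1 - sigma * sqrt(T) = -0.10834567
exp(-rT) = 0.95027867; exp(-qT) = 1.00000000
P = K * exp(-rT) * N(-d2) - S_0 * exp(-qT) * N(-d1)
N(-d1) = 0.48947861; N(-d2) = 0.54313925
P = 24.9300 * 0.95027867 * 0.54313925 - 23.5600 * 1.00000000 * 0.48947861 = 1.3351

Answer: Price = 1.3351


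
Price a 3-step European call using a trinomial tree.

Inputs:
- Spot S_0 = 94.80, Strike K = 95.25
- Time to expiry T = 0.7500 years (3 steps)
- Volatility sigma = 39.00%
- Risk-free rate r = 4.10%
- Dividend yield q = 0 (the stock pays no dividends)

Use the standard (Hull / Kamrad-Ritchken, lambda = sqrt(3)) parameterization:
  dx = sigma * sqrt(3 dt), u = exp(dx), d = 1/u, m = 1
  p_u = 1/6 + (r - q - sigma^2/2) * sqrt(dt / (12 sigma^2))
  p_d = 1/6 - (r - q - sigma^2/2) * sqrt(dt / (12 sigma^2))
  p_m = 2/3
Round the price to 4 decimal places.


Answer: Price = V(0,0) = 12.6990

Derivation:
dt = T/N = 0.250000; dx = sigma*sqrt(3*dt) = 0.337750
u = exp(dx) = 1.401790; d = 1/u = 0.713374
p_u = 0.153695, p_m = 0.666667, p_d = 0.179639
Discount per step: exp(-r*dt) = 0.989802
Stock lattice S(k, j) with j the centered position index:
  k=0: S(0,+0) = 94.8000
  k=1: S(1,-1) = 67.6278; S(1,+0) = 94.8000; S(1,+1) = 132.8897
  k=2: S(2,-2) = 48.2439; S(2,-1) = 67.6278; S(2,+0) = 94.8000; S(2,+1) = 132.8897; S(2,+2) = 186.2834
  k=3: S(3,-3) = 34.4159; S(3,-2) = 48.2439; S(3,-1) = 67.6278; S(3,+0) = 94.8000; S(3,+1) = 132.8897; S(3,+2) = 186.2834; S(3,+3) = 261.1302
Terminal payoffs V(N, j) = max(S_T - K, 0):
  V(3,-3) = 0.000000; V(3,-2) = 0.000000; V(3,-1) = 0.000000; V(3,+0) = 0.000000; V(3,+1) = 37.639681; V(3,+2) = 91.033410; V(3,+3) = 165.880200
Backward induction: V(k, j) = exp(-r*dt) * [p_u * V(k+1, j+1) + p_m * V(k+1, j) + p_d * V(k+1, j-1)]
  V(2,-2) = exp(-r*dt) * [p_u*0.000000 + p_m*0.000000 + p_d*0.000000] = 0.000000
  V(2,-1) = exp(-r*dt) * [p_u*0.000000 + p_m*0.000000 + p_d*0.000000] = 0.000000
  V(2,+0) = exp(-r*dt) * [p_u*37.639681 + p_m*0.000000 + p_d*0.000000] = 5.726029
  V(2,+1) = exp(-r*dt) * [p_u*91.033410 + p_m*37.639681 + p_d*0.000000] = 38.685912
  V(2,+2) = exp(-r*dt) * [p_u*165.880200 + p_m*91.033410 + p_d*37.639681] = 91.997576
  V(1,-1) = exp(-r*dt) * [p_u*5.726029 + p_m*0.000000 + p_d*0.000000] = 0.871086
  V(1,+0) = exp(-r*dt) * [p_u*38.685912 + p_m*5.726029 + p_d*0.000000] = 9.663614
  V(1,+1) = exp(-r*dt) * [p_u*91.997576 + p_m*38.685912 + p_d*5.726029] = 40.541088
  V(0,+0) = exp(-r*dt) * [p_u*40.541088 + p_m*9.663614 + p_d*0.871086] = 12.699010


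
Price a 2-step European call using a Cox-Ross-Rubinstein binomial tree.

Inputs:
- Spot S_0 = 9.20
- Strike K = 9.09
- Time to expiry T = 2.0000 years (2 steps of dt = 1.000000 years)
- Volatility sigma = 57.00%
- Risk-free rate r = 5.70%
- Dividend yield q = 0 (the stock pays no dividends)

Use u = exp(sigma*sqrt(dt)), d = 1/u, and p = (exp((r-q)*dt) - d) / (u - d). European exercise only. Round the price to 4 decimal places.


dt = T/N = 1.000000
u = exp(sigma*sqrt(dt)) = 1.768267; d = 1/u = 0.565525
p = (exp((r-q)*dt) - d) / (u - d) = 0.410005
Discount per step: exp(-r*dt) = 0.944594
Stock lattice S(k, i) with i counting down-moves:
  k=0: S(0,0) = 9.2000
  k=1: S(1,0) = 16.2681; S(1,1) = 5.2028
  k=2: S(2,0) = 28.7663; S(2,1) = 9.2000; S(2,2) = 2.9423
Terminal payoffs V(N, i) = max(S_T - K, 0):
  V(2,0) = 19.676269; V(2,1) = 0.110000; V(2,2) = 0.000000
Backward induction: V(k, i) = exp(-r*dt) * [p * V(k+1, i) + (1-p) * V(k+1, i+1)].
  V(1,0) = exp(-r*dt) * [p*19.676269 + (1-p)*0.110000] = 7.681697
  V(1,1) = exp(-r*dt) * [p*0.110000 + (1-p)*0.000000] = 0.042602
  V(0,0) = exp(-r*dt) * [p*7.681697 + (1-p)*0.042602] = 2.998775

Answer: Price = V(0,0) = 2.9988


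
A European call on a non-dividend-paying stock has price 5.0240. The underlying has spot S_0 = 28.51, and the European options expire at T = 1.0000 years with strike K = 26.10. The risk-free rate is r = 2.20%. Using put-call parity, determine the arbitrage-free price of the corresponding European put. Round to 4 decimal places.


Put-call parity: C - P = S_0 * exp(-qT) - K * exp(-rT).
S_0 * exp(-qT) = 28.5100 * 1.00000000 = 28.51000000
K * exp(-rT) = 26.1000 * 0.97824024 = 25.53207013
P = C - S*exp(-qT) + K*exp(-rT)
P = 5.0240 - 28.51000000 + 25.53207013 = 2.0461

Answer: Put price = 2.0461


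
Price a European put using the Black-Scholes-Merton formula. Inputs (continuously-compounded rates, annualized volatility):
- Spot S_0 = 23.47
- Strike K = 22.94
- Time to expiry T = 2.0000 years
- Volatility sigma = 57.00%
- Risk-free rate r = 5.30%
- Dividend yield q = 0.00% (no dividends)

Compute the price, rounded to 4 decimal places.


Answer: Price = 5.5686

Derivation:
d1 = (ln(S/K) + (r - q + 0.5*sigma^2) * T) / (sigma * sqrt(T)) = 0.56288292
d2 = d1 - sigma * sqrt(T) = -0.24321881
exp(-rT) = 0.89942465; exp(-qT) = 1.00000000
P = K * exp(-rT) * N(-d2) - S_0 * exp(-qT) * N(-d1)
N(-d1) = 0.28675730; N(-d2) = 0.59608205
P = 22.9400 * 0.89942465 * 0.59608205 - 23.4700 * 1.00000000 * 0.28675730 = 5.5686


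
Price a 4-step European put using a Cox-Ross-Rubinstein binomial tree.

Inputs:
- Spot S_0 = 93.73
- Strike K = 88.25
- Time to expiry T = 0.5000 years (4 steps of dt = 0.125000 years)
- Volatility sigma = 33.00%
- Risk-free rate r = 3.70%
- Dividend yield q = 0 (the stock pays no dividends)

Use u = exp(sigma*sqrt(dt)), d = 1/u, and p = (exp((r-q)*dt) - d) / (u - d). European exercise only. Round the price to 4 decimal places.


Answer: Price = V(0,0) = 5.5176

Derivation:
dt = T/N = 0.125000
u = exp(sigma*sqrt(dt)) = 1.123751; d = 1/u = 0.889876
p = (exp((r-q)*dt) - d) / (u - d) = 0.490686
Discount per step: exp(-r*dt) = 0.995386
Stock lattice S(k, i) with i counting down-moves:
  k=0: S(0,0) = 93.7300
  k=1: S(1,0) = 105.3292; S(1,1) = 83.4081
  k=2: S(2,0) = 118.3639; S(2,1) = 93.7300; S(2,2) = 74.2229
  k=3: S(3,0) = 133.0116; S(3,1) = 105.3292; S(3,2) = 83.4081; S(3,3) = 66.0492
  k=4: S(4,0) = 149.4720; S(4,1) = 118.3639; S(4,2) = 93.7300; S(4,3) = 74.2229; S(4,4) = 58.7757
Terminal payoffs V(N, i) = max(K - S_T, 0):
  V(4,0) = 0.000000; V(4,1) = 0.000000; V(4,2) = 0.000000; V(4,3) = 14.027075; V(4,4) = 29.474339
Backward induction: V(k, i) = exp(-r*dt) * [p * V(k+1, i) + (1-p) * V(k+1, i+1)].
  V(3,0) = exp(-r*dt) * [p*0.000000 + (1-p)*0.000000] = 0.000000
  V(3,1) = exp(-r*dt) * [p*0.000000 + (1-p)*0.000000] = 0.000000
  V(3,2) = exp(-r*dt) * [p*0.000000 + (1-p)*14.027075] = 7.111217
  V(3,3) = exp(-r*dt) * [p*14.027075 + (1-p)*29.474339] = 21.793551
  V(2,0) = exp(-r*dt) * [p*0.000000 + (1-p)*0.000000] = 0.000000
  V(2,1) = exp(-r*dt) * [p*0.000000 + (1-p)*7.111217] = 3.605129
  V(2,2) = exp(-r*dt) * [p*7.111217 + (1-p)*21.793551] = 14.521813
  V(1,0) = exp(-r*dt) * [p*0.000000 + (1-p)*3.605129] = 1.827669
  V(1,1) = exp(-r*dt) * [p*3.605129 + (1-p)*14.521813] = 9.122856
  V(0,0) = exp(-r*dt) * [p*1.827669 + (1-p)*9.122856] = 5.517630


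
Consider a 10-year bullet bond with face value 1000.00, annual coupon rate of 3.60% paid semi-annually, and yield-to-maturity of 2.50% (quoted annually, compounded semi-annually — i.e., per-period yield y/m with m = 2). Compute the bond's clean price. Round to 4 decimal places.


Answer: Price = 1096.7962

Derivation:
Coupon per period c = face * coupon_rate / m = 18.000000
Periods per year m = 2; per-period yield y/m = 0.012500
Number of cashflows N = 20
Cashflows (t years, CF_t, discount factor 1/(1+y/m)^(m*t), PV):
  t = 0.5000: CF_t = 18.000000, DF = 0.987654, PV = 17.777778
  t = 1.0000: CF_t = 18.000000, DF = 0.975461, PV = 17.558299
  t = 1.5000: CF_t = 18.000000, DF = 0.963418, PV = 17.341530
  t = 2.0000: CF_t = 18.000000, DF = 0.951524, PV = 17.127437
  t = 2.5000: CF_t = 18.000000, DF = 0.939777, PV = 16.915987
  t = 3.0000: CF_t = 18.000000, DF = 0.928175, PV = 16.707148
  t = 3.5000: CF_t = 18.000000, DF = 0.916716, PV = 16.500887
  t = 4.0000: CF_t = 18.000000, DF = 0.905398, PV = 16.297172
  t = 4.5000: CF_t = 18.000000, DF = 0.894221, PV = 16.095972
  t = 5.0000: CF_t = 18.000000, DF = 0.883181, PV = 15.897257
  t = 5.5000: CF_t = 18.000000, DF = 0.872277, PV = 15.700994
  t = 6.0000: CF_t = 18.000000, DF = 0.861509, PV = 15.507155
  t = 6.5000: CF_t = 18.000000, DF = 0.850873, PV = 15.315708
  t = 7.0000: CF_t = 18.000000, DF = 0.840368, PV = 15.126626
  t = 7.5000: CF_t = 18.000000, DF = 0.829993, PV = 14.939877
  t = 8.0000: CF_t = 18.000000, DF = 0.819746, PV = 14.755434
  t = 8.5000: CF_t = 18.000000, DF = 0.809626, PV = 14.573268
  t = 9.0000: CF_t = 18.000000, DF = 0.799631, PV = 14.393351
  t = 9.5000: CF_t = 18.000000, DF = 0.789759, PV = 14.215656
  t = 10.0000: CF_t = 1018.000000, DF = 0.780009, PV = 794.048702
Price P = sum_t PV_t = 1096.796239


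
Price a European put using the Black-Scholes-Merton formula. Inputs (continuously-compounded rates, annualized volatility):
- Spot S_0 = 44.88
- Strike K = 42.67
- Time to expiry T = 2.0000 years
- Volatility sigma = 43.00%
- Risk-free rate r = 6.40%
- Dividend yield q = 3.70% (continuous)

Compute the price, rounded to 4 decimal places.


d1 = (ln(S/K) + (r - q + 0.5*sigma^2) * T) / (sigma * sqrt(T)) = 0.47589300
d2 = d1 - sigma * sqrt(T) = -0.13221883
exp(-rT) = 0.87985338; exp(-qT) = 0.92867169
P = K * exp(-rT) * N(-d2) - S_0 * exp(-qT) * N(-d1)
N(-d1) = 0.31707530; N(-d2) = 0.55259440
P = 42.6700 * 0.87985338 * 0.55259440 - 44.8800 * 0.92867169 * 0.31707530 = 7.5309

Answer: Price = 7.5309


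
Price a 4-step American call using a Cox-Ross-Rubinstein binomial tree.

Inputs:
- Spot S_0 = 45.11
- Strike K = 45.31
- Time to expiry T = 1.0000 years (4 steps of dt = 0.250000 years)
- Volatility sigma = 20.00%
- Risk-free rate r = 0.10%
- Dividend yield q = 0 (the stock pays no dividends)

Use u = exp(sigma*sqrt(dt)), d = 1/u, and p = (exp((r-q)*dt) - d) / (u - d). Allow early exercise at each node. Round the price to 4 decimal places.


Answer: Price = V(0,0) = 3.3430

Derivation:
dt = T/N = 0.250000
u = exp(sigma*sqrt(dt)) = 1.105171; d = 1/u = 0.904837
p = (exp((r-q)*dt) - d) / (u - d) = 0.476269
Discount per step: exp(-r*dt) = 0.999750
Stock lattice S(k, i) with i counting down-moves:
  k=0: S(0,0) = 45.1100
  k=1: S(1,0) = 49.8543; S(1,1) = 40.8172
  k=2: S(2,0) = 55.0975; S(2,1) = 45.1100; S(2,2) = 36.9329
  k=3: S(3,0) = 60.8921; S(3,1) = 49.8543; S(3,2) = 40.8172; S(3,3) = 33.4183
  k=4: S(4,0) = 67.2962; S(4,1) = 55.0975; S(4,2) = 45.1100; S(4,3) = 36.9329; S(4,4) = 30.2381
Terminal payoffs V(N, i) = max(S_T - K, 0):
  V(4,0) = 21.986212; V(4,1) = 9.787478; V(4,2) = 0.000000; V(4,3) = 0.000000; V(4,4) = 0.000000
Backward induction: V(k, i) = exp(-r*dt) * [p * V(k+1, i) + (1-p) * V(k+1, i+1)]; then take max(V_cont, immediate exercise) for American.
  V(3,0) = exp(-r*dt) * [p*21.986212 + (1-p)*9.787478] = 15.593457; exercise = 15.582131; V(3,0) = max -> 15.593457
  V(3,1) = exp(-r*dt) * [p*9.787478 + (1-p)*0.000000] = 4.660306; exercise = 4.544260; V(3,1) = max -> 4.660306
  V(3,2) = exp(-r*dt) * [p*0.000000 + (1-p)*0.000000] = 0.000000; exercise = 0.000000; V(3,2) = max -> 0.000000
  V(3,3) = exp(-r*dt) * [p*0.000000 + (1-p)*0.000000] = 0.000000; exercise = 0.000000; V(3,3) = max -> 0.000000
  V(2,0) = exp(-r*dt) * [p*15.593457 + (1-p)*4.660306] = 9.864959; exercise = 9.787478; V(2,0) = max -> 9.864959
  V(2,1) = exp(-r*dt) * [p*4.660306 + (1-p)*0.000000] = 2.219004; exercise = 0.000000; V(2,1) = max -> 2.219004
  V(2,2) = exp(-r*dt) * [p*0.000000 + (1-p)*0.000000] = 0.000000; exercise = 0.000000; V(2,2) = max -> 0.000000
  V(1,0) = exp(-r*dt) * [p*9.864959 + (1-p)*2.219004] = 5.859070; exercise = 4.544260; V(1,0) = max -> 5.859070
  V(1,1) = exp(-r*dt) * [p*2.219004 + (1-p)*0.000000] = 1.056578; exercise = 0.000000; V(1,1) = max -> 1.056578
  V(0,0) = exp(-r*dt) * [p*5.859070 + (1-p)*1.056578] = 3.343020; exercise = 0.000000; V(0,0) = max -> 3.343020


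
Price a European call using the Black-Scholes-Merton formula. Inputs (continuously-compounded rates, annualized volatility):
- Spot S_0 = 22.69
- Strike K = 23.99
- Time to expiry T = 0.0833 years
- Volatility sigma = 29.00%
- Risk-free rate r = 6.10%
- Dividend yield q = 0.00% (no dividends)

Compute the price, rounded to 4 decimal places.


d1 = (ln(S/K) + (r - q + 0.5*sigma^2) * T) / (sigma * sqrt(T)) = -0.56307349
d2 = d1 - sigma * sqrt(T) = -0.64677254
exp(-rT) = 0.99493159; exp(-qT) = 1.00000000
C = S_0 * exp(-qT) * N(d1) - K * exp(-rT) * N(d2)
N(d1) = 0.28669242; N(d2) = 0.25888958
C = 22.6900 * 1.00000000 * 0.28669242 - 23.9900 * 0.99493159 * 0.25888958 = 0.3258

Answer: Price = 0.3258


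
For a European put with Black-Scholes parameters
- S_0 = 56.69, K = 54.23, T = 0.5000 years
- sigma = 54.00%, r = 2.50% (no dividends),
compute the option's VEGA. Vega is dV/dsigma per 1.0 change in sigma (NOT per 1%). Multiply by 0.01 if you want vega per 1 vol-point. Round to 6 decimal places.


d1 = 0.3398396241; d2 = -0.0419980377
phi(d1) = 0.3765576893; exp(-qT) = 1.0000000000; exp(-rT) = 0.9875778005
Vega = S * exp(-qT) * phi(d1) * sqrt(T) = 56.6900 * 1.0000000000 * 0.3765576893 * 0.7071067812 = 15.094648

Answer: Vega = 15.094648


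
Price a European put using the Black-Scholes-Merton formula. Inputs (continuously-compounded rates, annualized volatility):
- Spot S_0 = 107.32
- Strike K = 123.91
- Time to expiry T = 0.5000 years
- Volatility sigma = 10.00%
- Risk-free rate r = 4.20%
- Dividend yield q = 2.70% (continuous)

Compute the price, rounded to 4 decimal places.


d1 = (ln(S/K) + (r - q + 0.5*sigma^2) * T) / (sigma * sqrt(T)) = -1.89137587
d2 = d1 - sigma * sqrt(T) = -1.96208654
exp(-rT) = 0.97921896; exp(-qT) = 0.98659072
P = K * exp(-rT) * N(-d2) - S_0 * exp(-qT) * N(-d1)
N(-d1) = 0.97071291; N(-d2) = 0.97512380
P = 123.9100 * 0.97921896 * 0.97512380 - 107.3200 * 0.98659072 * 0.97071291 = 15.5367

Answer: Price = 15.5367


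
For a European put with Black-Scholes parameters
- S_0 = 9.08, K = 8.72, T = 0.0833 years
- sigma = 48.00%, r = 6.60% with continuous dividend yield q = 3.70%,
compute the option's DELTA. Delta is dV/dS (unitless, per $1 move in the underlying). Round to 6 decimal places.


Answer: Delta = -0.351362

Derivation:
d1 = 0.3787223719; d2 = 0.2401860229
phi(d1) = 0.3713338148; exp(-qT) = 0.9969226448; exp(-rT) = 0.9945172852
N(-d1) = 0.3524470192
Delta = -exp(-qT) * N(-d1) = -0.9969226448 * 0.3524470192 = -0.351362


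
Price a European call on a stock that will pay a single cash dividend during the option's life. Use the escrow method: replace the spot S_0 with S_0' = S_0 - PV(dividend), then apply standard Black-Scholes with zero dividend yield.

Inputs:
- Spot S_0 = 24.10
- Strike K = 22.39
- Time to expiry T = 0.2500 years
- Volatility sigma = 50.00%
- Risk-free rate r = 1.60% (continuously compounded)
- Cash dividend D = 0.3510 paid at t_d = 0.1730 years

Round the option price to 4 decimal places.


Answer: Price = 3.0870

Derivation:
PV(D) = D * exp(-r * t_d) = 0.3510 * 0.99723583 = 0.35002978
S_0' = S_0 - PV(D) = 24.1000 - 0.35002978 = 23.74997022
d1 = (ln(S_0'/K) + (r + sigma^2/2)*T) / (sigma*sqrt(T)) = 0.37686738
d2 = d1 - sigma*sqrt(T) = 0.12686738
exp(-rT) = 0.99600799
N(d1) = 0.64686392; N(d2) = 0.55047732
C = S_0' * N(d1) - K * exp(-rT) * N(d2) = 23.74997022 * 0.64686392 - 22.3900 * 0.99600799 * 0.55047732 = 3.0870


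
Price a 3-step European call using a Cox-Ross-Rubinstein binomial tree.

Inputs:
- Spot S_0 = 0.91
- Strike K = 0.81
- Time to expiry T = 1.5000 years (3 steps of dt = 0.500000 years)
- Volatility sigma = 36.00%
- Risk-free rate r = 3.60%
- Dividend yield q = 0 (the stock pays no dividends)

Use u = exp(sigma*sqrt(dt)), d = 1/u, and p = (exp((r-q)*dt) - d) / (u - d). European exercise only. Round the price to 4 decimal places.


Answer: Price = V(0,0) = 0.2355

Derivation:
dt = T/N = 0.500000
u = exp(sigma*sqrt(dt)) = 1.289892; d = 1/u = 0.775259
p = (exp((r-q)*dt) - d) / (u - d) = 0.471995
Discount per step: exp(-r*dt) = 0.982161
Stock lattice S(k, i) with i counting down-moves:
  k=0: S(0,0) = 0.9100
  k=1: S(1,0) = 1.1738; S(1,1) = 0.7055
  k=2: S(2,0) = 1.5141; S(2,1) = 0.9100; S(2,2) = 0.5469
  k=3: S(3,0) = 1.9530; S(3,1) = 1.1738; S(3,2) = 0.7055; S(3,3) = 0.4240
Terminal payoffs V(N, i) = max(S_T - K, 0):
  V(3,0) = 1.142996; V(3,1) = 0.363802; V(3,2) = 0.000000; V(3,3) = 0.000000
Backward induction: V(k, i) = exp(-r*dt) * [p * V(k+1, i) + (1-p) * V(k+1, i+1)].
  V(2,0) = exp(-r*dt) * [p*1.142996 + (1-p)*0.363802] = 0.718527
  V(2,1) = exp(-r*dt) * [p*0.363802 + (1-p)*0.000000] = 0.168649
  V(2,2) = exp(-r*dt) * [p*0.000000 + (1-p)*0.000000] = 0.000000
  V(1,0) = exp(-r*dt) * [p*0.718527 + (1-p)*0.168649] = 0.420550
  V(1,1) = exp(-r*dt) * [p*0.168649 + (1-p)*0.000000] = 0.078182
  V(0,0) = exp(-r*dt) * [p*0.420550 + (1-p)*0.078182] = 0.235500


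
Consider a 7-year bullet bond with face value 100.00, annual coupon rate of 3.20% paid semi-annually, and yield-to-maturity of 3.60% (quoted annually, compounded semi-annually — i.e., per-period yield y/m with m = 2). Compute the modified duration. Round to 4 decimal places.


Coupon per period c = face * coupon_rate / m = 1.600000
Periods per year m = 2; per-period yield y/m = 0.018000
Number of cashflows N = 14
Cashflows (t years, CF_t, discount factor 1/(1+y/m)^(m*t), PV):
  t = 0.5000: CF_t = 1.600000, DF = 0.982318, PV = 1.571709
  t = 1.0000: CF_t = 1.600000, DF = 0.964949, PV = 1.543919
  t = 1.5000: CF_t = 1.600000, DF = 0.947887, PV = 1.516620
  t = 2.0000: CF_t = 1.600000, DF = 0.931127, PV = 1.489803
  t = 2.5000: CF_t = 1.600000, DF = 0.914663, PV = 1.463461
  t = 3.0000: CF_t = 1.600000, DF = 0.898490, PV = 1.437584
  t = 3.5000: CF_t = 1.600000, DF = 0.882603, PV = 1.412165
  t = 4.0000: CF_t = 1.600000, DF = 0.866997, PV = 1.387196
  t = 4.5000: CF_t = 1.600000, DF = 0.851667, PV = 1.362668
  t = 5.0000: CF_t = 1.600000, DF = 0.836608, PV = 1.338573
  t = 5.5000: CF_t = 1.600000, DF = 0.821816, PV = 1.314905
  t = 6.0000: CF_t = 1.600000, DF = 0.807285, PV = 1.291655
  t = 6.5000: CF_t = 1.600000, DF = 0.793010, PV = 1.268817
  t = 7.0000: CF_t = 101.600000, DF = 0.778989, PV = 79.145243
Price P = sum_t PV_t = 97.544318
First compute Macaulay numerator sum_t t * PV_t:
  t * PV_t at t = 0.5000: 0.785855
  t * PV_t at t = 1.0000: 1.543919
  t * PV_t at t = 1.5000: 2.274929
  t * PV_t at t = 2.0000: 2.979606
  t * PV_t at t = 2.5000: 3.658652
  t * PV_t at t = 3.0000: 4.312753
  t * PV_t at t = 3.5000: 4.942579
  t * PV_t at t = 4.0000: 5.548783
  t * PV_t at t = 4.5000: 6.132005
  t * PV_t at t = 5.0000: 6.692867
  t * PV_t at t = 5.5000: 7.231978
  t * PV_t at t = 6.0000: 7.749932
  t * PV_t at t = 6.5000: 8.247308
  t * PV_t at t = 7.0000: 554.016700
Macaulay duration D = 616.117866 / 97.544318 = 6.316287
Modified duration = D / (1 + y/m) = 6.316287 / (1 + 0.018000) = 6.204604

Answer: Modified duration = 6.2046


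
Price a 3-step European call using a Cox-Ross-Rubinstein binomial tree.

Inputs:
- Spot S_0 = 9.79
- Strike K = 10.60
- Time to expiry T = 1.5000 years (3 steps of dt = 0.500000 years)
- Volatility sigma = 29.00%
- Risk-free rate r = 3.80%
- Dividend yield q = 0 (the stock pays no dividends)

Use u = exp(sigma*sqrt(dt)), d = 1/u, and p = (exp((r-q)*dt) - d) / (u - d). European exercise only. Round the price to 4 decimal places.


dt = T/N = 0.500000
u = exp(sigma*sqrt(dt)) = 1.227600; d = 1/u = 0.814598
p = (exp((r-q)*dt) - d) / (u - d) = 0.495358
Discount per step: exp(-r*dt) = 0.981179
Stock lattice S(k, i) with i counting down-moves:
  k=0: S(0,0) = 9.7900
  k=1: S(1,0) = 12.0182; S(1,1) = 7.9749
  k=2: S(2,0) = 14.7535; S(2,1) = 9.7900; S(2,2) = 6.4963
  k=3: S(3,0) = 18.1115; S(3,1) = 12.0182; S(3,2) = 7.9749; S(3,3) = 5.2919
Terminal payoffs V(N, i) = max(S_T - K, 0):
  V(3,0) = 7.511450; V(3,1) = 1.418203; V(3,2) = 0.000000; V(3,3) = 0.000000
Backward induction: V(k, i) = exp(-r*dt) * [p * V(k+1, i) + (1-p) * V(k+1, i+1)].
  V(2,0) = exp(-r*dt) * [p*7.511450 + (1-p)*1.418203] = 4.353044
  V(2,1) = exp(-r*dt) * [p*1.418203 + (1-p)*0.000000] = 0.689296
  V(2,2) = exp(-r*dt) * [p*0.000000 + (1-p)*0.000000] = 0.000000
  V(1,0) = exp(-r*dt) * [p*4.353044 + (1-p)*0.689296] = 2.457033
  V(1,1) = exp(-r*dt) * [p*0.689296 + (1-p)*0.000000] = 0.335022
  V(0,0) = exp(-r*dt) * [p*2.457033 + (1-p)*0.335022] = 1.360089

Answer: Price = V(0,0) = 1.3601


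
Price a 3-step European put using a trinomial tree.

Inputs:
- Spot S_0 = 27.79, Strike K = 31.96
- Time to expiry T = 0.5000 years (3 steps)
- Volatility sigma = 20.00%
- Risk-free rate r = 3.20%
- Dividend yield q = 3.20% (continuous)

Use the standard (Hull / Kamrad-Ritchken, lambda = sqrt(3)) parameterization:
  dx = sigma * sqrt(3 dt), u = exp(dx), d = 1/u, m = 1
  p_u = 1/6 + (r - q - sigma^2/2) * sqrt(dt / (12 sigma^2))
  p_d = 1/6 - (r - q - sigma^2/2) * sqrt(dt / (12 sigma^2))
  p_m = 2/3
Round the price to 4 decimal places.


Answer: Price = V(0,0) = 4.3859

Derivation:
dt = T/N = 0.166667; dx = sigma*sqrt(3*dt) = 0.141421
u = exp(dx) = 1.151910; d = 1/u = 0.868123
p_u = 0.154882, p_m = 0.666667, p_d = 0.178452
Discount per step: exp(-r*dt) = 0.994681
Stock lattice S(k, j) with j the centered position index:
  k=0: S(0,+0) = 27.7900
  k=1: S(1,-1) = 24.1252; S(1,+0) = 27.7900; S(1,+1) = 32.0116
  k=2: S(2,-2) = 20.9436; S(2,-1) = 24.1252; S(2,+0) = 27.7900; S(2,+1) = 32.0116; S(2,+2) = 36.8745
  k=3: S(3,-3) = 18.1816; S(3,-2) = 20.9436; S(3,-1) = 24.1252; S(3,+0) = 27.7900; S(3,+1) = 32.0116; S(3,+2) = 36.8745; S(3,+3) = 42.4760
Terminal payoffs V(N, j) = max(K - S_T, 0):
  V(3,-3) = 13.778362; V(3,-2) = 11.016391; V(3,-1) = 7.834849; V(3,+0) = 4.170000; V(3,+1) = 0.000000; V(3,+2) = 0.000000; V(3,+3) = 0.000000
Backward induction: V(k, j) = exp(-r*dt) * [p_u * V(k+1, j+1) + p_m * V(k+1, j) + p_d * V(k+1, j-1)]
  V(2,-2) = exp(-r*dt) * [p_u*7.834849 + p_m*11.016391 + p_d*13.778362] = 10.957909
  V(2,-1) = exp(-r*dt) * [p_u*4.170000 + p_m*7.834849 + p_d*11.016391] = 7.793308
  V(2,+0) = exp(-r*dt) * [p_u*0.000000 + p_m*4.170000 + p_d*7.834849] = 4.155919
  V(2,+1) = exp(-r*dt) * [p_u*0.000000 + p_m*0.000000 + p_d*4.170000] = 0.740186
  V(2,+2) = exp(-r*dt) * [p_u*0.000000 + p_m*0.000000 + p_d*0.000000] = 0.000000
  V(1,-1) = exp(-r*dt) * [p_u*4.155919 + p_m*7.793308 + p_d*10.957909] = 7.753212
  V(1,+0) = exp(-r*dt) * [p_u*0.740186 + p_m*4.155919 + p_d*7.793308] = 4.253239
  V(1,+1) = exp(-r*dt) * [p_u*0.000000 + p_m*0.740186 + p_d*4.155919] = 1.228519
  V(0,+0) = exp(-r*dt) * [p_u*1.228519 + p_m*4.253239 + p_d*7.753212] = 4.385888


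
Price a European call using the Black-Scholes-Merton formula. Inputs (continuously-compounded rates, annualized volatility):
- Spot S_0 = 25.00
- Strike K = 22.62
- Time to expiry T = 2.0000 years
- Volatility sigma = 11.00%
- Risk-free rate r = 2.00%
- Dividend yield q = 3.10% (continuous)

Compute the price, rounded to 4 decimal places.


d1 = (ln(S/K) + (r - q + 0.5*sigma^2) * T) / (sigma * sqrt(T)) = 0.57945057
d2 = d1 - sigma * sqrt(T) = 0.42388708
exp(-rT) = 0.96078944; exp(-qT) = 0.93988289
C = S_0 * exp(-qT) * N(d1) - K * exp(-rT) * N(d2)
N(d1) = 0.71885741; N(d2) = 0.66417592
C = 25.0000 * 0.93988289 * 0.71885741 - 22.6200 * 0.96078944 * 0.66417592 = 2.4565

Answer: Price = 2.4565


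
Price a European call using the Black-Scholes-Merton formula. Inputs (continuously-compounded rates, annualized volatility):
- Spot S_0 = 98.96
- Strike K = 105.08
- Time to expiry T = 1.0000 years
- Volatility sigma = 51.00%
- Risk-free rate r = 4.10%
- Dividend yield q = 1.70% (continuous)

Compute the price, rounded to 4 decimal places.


Answer: Price = 18.2067

Derivation:
d1 = (ln(S/K) + (r - q + 0.5*sigma^2) * T) / (sigma * sqrt(T)) = 0.18439954
d2 = d1 - sigma * sqrt(T) = -0.32560046
exp(-rT) = 0.95982913; exp(-qT) = 0.98314368
C = S_0 * exp(-qT) * N(d1) - K * exp(-rT) * N(d2)
N(d1) = 0.57314998; N(d2) = 0.37236333
C = 98.9600 * 0.98314368 * 0.57314998 - 105.0800 * 0.95982913 * 0.37236333 = 18.2067


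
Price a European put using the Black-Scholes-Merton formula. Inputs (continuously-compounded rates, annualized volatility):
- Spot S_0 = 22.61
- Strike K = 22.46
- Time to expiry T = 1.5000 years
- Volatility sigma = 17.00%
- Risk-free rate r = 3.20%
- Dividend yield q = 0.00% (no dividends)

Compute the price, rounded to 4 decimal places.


Answer: Price = 1.2858

Derivation:
d1 = (ln(S/K) + (r - q + 0.5*sigma^2) * T) / (sigma * sqrt(T)) = 0.36661339
d2 = d1 - sigma * sqrt(T) = 0.15840676
exp(-rT) = 0.95313379; exp(-qT) = 1.00000000
P = K * exp(-rT) * N(-d2) - S_0 * exp(-qT) * N(-d1)
N(-d1) = 0.35695371; N(-d2) = 0.43706814
P = 22.4600 * 0.95313379 * 0.43706814 - 22.6100 * 1.00000000 * 0.35695371 = 1.2858


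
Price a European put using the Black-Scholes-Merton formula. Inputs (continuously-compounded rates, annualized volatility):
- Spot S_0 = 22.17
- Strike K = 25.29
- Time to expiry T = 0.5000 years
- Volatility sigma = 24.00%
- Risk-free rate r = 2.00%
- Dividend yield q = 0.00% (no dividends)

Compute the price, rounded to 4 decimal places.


Answer: Price = 3.4223

Derivation:
d1 = (ln(S/K) + (r - q + 0.5*sigma^2) * T) / (sigma * sqrt(T)) = -0.63208886
d2 = d1 - sigma * sqrt(T) = -0.80179449
exp(-rT) = 0.99004983; exp(-qT) = 1.00000000
P = K * exp(-rT) * N(-d2) - S_0 * exp(-qT) * N(-d1)
N(-d1) = 0.73633559; N(-d2) = 0.78866408
P = 25.2900 * 0.99004983 * 0.78866408 - 22.1700 * 1.00000000 * 0.73633559 = 3.4223


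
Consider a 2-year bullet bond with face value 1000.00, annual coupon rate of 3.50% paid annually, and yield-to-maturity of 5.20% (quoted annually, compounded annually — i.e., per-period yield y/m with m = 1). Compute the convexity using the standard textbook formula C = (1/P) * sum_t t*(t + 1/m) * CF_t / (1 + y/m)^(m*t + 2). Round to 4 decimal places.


Answer: Convexity = 5.2973

Derivation:
Coupon per period c = face * coupon_rate / m = 35.000000
Periods per year m = 1; per-period yield y/m = 0.052000
Number of cashflows N = 2
Cashflows (t years, CF_t, discount factor 1/(1+y/m)^(m*t), PV):
  t = 1.0000: CF_t = 35.000000, DF = 0.950570, PV = 33.269962
  t = 2.0000: CF_t = 1035.000000, DF = 0.903584, PV = 935.209415
Price P = sum_t PV_t = 968.479377
Convexity numerator sum_t t*(t + 1/m) * CF_t / (1+y/m)^(m*t + 2):
  t = 1.0000: term = 60.124409
  t = 2.0000: term = 5070.241445
Convexity = (1/P) * sum = 5130.365854 / 968.479377 = 5.297341


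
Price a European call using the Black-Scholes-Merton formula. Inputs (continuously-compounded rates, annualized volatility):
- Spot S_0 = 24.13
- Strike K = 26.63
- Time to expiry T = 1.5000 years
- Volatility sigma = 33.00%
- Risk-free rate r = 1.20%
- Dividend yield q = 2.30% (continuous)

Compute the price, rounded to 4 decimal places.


Answer: Price = 2.6965

Derivation:
d1 = (ln(S/K) + (r - q + 0.5*sigma^2) * T) / (sigma * sqrt(T)) = -0.08265796
d2 = d1 - sigma * sqrt(T) = -0.48682377
exp(-rT) = 0.98216103; exp(-qT) = 0.96608834
C = S_0 * exp(-qT) * N(d1) - K * exp(-rT) * N(d2)
N(d1) = 0.46706176; N(d2) = 0.31319161
C = 24.1300 * 0.96608834 * 0.46706176 - 26.6300 * 0.98216103 * 0.31319161 = 2.6965


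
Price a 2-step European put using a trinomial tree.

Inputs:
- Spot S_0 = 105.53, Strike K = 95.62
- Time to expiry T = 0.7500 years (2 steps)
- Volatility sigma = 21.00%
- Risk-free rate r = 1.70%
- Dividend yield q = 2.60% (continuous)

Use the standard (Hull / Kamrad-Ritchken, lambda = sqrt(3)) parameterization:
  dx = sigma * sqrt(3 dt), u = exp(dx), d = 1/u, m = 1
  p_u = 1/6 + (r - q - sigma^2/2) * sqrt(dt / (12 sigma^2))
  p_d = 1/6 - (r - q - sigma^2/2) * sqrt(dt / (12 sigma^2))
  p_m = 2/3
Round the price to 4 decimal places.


dt = T/N = 0.375000; dx = sigma*sqrt(3*dt) = 0.222739
u = exp(dx) = 1.249494; d = 1/u = 0.800324
p_u = 0.140529, p_m = 0.666667, p_d = 0.192804
Discount per step: exp(-r*dt) = 0.993645
Stock lattice S(k, j) with j the centered position index:
  k=0: S(0,+0) = 105.5300
  k=1: S(1,-1) = 84.4582; S(1,+0) = 105.5300; S(1,+1) = 131.8591
  k=2: S(2,-2) = 67.5939; S(2,-1) = 84.4582; S(2,+0) = 105.5300; S(2,+1) = 131.8591; S(2,+2) = 164.7571
Terminal payoffs V(N, j) = max(K - S_T, 0):
  V(2,-2) = 28.026083; V(2,-1) = 11.161809; V(2,+0) = 0.000000; V(2,+1) = 0.000000; V(2,+2) = 0.000000
Backward induction: V(k, j) = exp(-r*dt) * [p_u * V(k+1, j+1) + p_m * V(k+1, j) + p_d * V(k+1, j-1)]
  V(1,-1) = exp(-r*dt) * [p_u*0.000000 + p_m*11.161809 + p_d*28.026083] = 12.763132
  V(1,+0) = exp(-r*dt) * [p_u*0.000000 + p_m*0.000000 + p_d*11.161809] = 2.138370
  V(1,+1) = exp(-r*dt) * [p_u*0.000000 + p_m*0.000000 + p_d*0.000000] = 0.000000
  V(0,+0) = exp(-r*dt) * [p_u*0.000000 + p_m*2.138370 + p_d*12.763132] = 3.861671

Answer: Price = V(0,0) = 3.8617


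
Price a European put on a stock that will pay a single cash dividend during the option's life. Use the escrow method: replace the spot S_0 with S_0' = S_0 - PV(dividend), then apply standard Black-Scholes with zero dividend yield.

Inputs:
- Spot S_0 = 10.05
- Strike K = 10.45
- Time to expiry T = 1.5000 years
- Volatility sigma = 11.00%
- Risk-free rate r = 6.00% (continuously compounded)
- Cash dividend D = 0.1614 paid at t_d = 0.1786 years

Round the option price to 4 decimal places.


Answer: Price = 0.3696

Derivation:
PV(D) = D * exp(-r * t_d) = 0.1614 * 0.98934121 = 0.15967967
S_0' = S_0 - PV(D) = 10.0500 - 0.15967967 = 9.89032033
d1 = (ln(S_0'/K) + (r + sigma^2/2)*T) / (sigma*sqrt(T)) = 0.32681802
d2 = d1 - sigma*sqrt(T) = 0.19209608
exp(-rT) = 0.91393119
N(-d1) = 0.37190277; N(-d2) = 0.42383347
P = K * exp(-rT) * N(-d2) - S_0' * N(-d1) = 10.4500 * 0.91393119 * 0.42383347 - 9.89032033 * 0.37190277 = 0.3696


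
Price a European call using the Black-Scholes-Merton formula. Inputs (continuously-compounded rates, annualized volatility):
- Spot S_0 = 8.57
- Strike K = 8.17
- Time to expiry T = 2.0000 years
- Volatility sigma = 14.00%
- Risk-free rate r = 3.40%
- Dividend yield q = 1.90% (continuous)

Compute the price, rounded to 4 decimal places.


d1 = (ln(S/K) + (r - q + 0.5*sigma^2) * T) / (sigma * sqrt(T)) = 0.49193835
d2 = d1 - sigma * sqrt(T) = 0.29394845
exp(-rT) = 0.93426047; exp(-qT) = 0.96271294
C = S_0 * exp(-qT) * N(d1) - K * exp(-rT) * N(d2)
N(d1) = 0.68861854; N(d2) = 0.61560135
C = 8.5700 * 0.96271294 * 0.68861854 - 8.1700 * 0.93426047 * 0.61560135 = 0.9826

Answer: Price = 0.9826


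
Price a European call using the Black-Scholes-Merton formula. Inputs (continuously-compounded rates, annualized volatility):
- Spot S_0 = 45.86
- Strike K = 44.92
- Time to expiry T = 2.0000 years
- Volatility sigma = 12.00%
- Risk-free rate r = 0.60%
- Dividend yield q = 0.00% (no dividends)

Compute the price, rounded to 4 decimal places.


d1 = (ln(S/K) + (r - q + 0.5*sigma^2) * T) / (sigma * sqrt(T)) = 0.27759921
d2 = d1 - sigma * sqrt(T) = 0.10789358
exp(-rT) = 0.98807171; exp(-qT) = 1.00000000
C = S_0 * exp(-qT) * N(d1) - K * exp(-rT) * N(d2)
N(d1) = 0.60933998; N(d2) = 0.54295994
C = 45.8600 * 1.00000000 * 0.60933998 - 44.9200 * 0.98807171 * 0.54295994 = 3.8455

Answer: Price = 3.8455


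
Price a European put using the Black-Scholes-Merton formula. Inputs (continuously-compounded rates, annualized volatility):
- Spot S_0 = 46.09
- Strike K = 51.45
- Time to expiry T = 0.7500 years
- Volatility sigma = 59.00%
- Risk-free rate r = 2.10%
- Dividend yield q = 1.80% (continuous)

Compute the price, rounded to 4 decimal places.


Answer: Price = 12.4878

Derivation:
d1 = (ln(S/K) + (r - q + 0.5*sigma^2) * T) / (sigma * sqrt(T)) = 0.04456957
d2 = d1 - sigma * sqrt(T) = -0.46638542
exp(-rT) = 0.98437338; exp(-qT) = 0.98659072
P = K * exp(-rT) * N(-d2) - S_0 * exp(-qT) * N(-d1)
N(-d1) = 0.48222520; N(-d2) = 0.67953018
P = 51.4500 * 0.98437338 * 0.67953018 - 46.0900 * 0.98659072 * 0.48222520 = 12.4878


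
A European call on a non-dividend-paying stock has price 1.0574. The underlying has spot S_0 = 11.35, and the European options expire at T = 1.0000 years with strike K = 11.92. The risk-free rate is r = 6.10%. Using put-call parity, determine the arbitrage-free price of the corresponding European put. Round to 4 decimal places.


Put-call parity: C - P = S_0 * exp(-qT) - K * exp(-rT).
S_0 * exp(-qT) = 11.3500 * 1.00000000 = 11.35000000
K * exp(-rT) = 11.9200 * 0.94082324 = 11.21461302
P = C - S*exp(-qT) + K*exp(-rT)
P = 1.0574 - 11.35000000 + 11.21461302 = 0.9220

Answer: Put price = 0.9220


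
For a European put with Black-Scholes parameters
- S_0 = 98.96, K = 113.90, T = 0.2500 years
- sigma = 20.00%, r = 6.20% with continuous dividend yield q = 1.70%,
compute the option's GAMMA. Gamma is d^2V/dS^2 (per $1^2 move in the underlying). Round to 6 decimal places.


d1 = -1.2435514237; d2 = -1.3435514237
phi(d1) = 0.1841234901; exp(-qT) = 0.9957590185; exp(-rT) = 0.9846195068
Gamma = exp(-qT) * phi(d1) / (S * sigma * sqrt(T)) = 0.9957590185 * 0.1841234901 / (98.9600 * 0.2000 * 0.5000000000) = 0.018527

Answer: Gamma = 0.018527


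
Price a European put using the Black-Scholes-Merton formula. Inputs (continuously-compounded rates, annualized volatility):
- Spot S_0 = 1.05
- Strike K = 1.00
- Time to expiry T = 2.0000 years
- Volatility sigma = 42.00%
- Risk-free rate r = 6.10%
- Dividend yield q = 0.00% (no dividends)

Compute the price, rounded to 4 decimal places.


Answer: Price = 0.1525

Derivation:
d1 = (ln(S/K) + (r - q + 0.5*sigma^2) * T) / (sigma * sqrt(T)) = 0.58452505
d2 = d1 - sigma * sqrt(T) = -0.00944465
exp(-rT) = 0.88514837; exp(-qT) = 1.00000000
P = K * exp(-rT) * N(-d2) - S_0 * exp(-qT) * N(-d1)
N(-d1) = 0.27943356; N(-d2) = 0.50376781
P = 1.0000 * 0.88514837 * 0.50376781 - 1.0500 * 1.00000000 * 0.27943356 = 0.1525


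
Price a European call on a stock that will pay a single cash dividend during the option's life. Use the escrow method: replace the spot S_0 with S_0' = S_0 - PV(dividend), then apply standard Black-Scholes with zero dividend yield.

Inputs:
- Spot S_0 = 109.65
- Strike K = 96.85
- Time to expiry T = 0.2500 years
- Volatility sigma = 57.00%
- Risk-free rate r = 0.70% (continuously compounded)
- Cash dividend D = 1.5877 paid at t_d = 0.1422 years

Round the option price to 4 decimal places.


Answer: Price = 18.1586

Derivation:
PV(D) = D * exp(-r * t_d) = 1.5877 * 0.99900510 = 1.58612039
S_0' = S_0 - PV(D) = 109.6500 - 1.58612039 = 108.06387961
d1 = (ln(S_0'/K) + (r + sigma^2/2)*T) / (sigma*sqrt(T)) = 0.53305839
d2 = d1 - sigma*sqrt(T) = 0.24805839
exp(-rT) = 0.99825153
N(d1) = 0.70300342; N(d2) = 0.59795538
C = S_0' * N(d1) - K * exp(-rT) * N(d2) = 108.06387961 * 0.70300342 - 96.8500 * 0.99825153 * 0.59795538 = 18.1586


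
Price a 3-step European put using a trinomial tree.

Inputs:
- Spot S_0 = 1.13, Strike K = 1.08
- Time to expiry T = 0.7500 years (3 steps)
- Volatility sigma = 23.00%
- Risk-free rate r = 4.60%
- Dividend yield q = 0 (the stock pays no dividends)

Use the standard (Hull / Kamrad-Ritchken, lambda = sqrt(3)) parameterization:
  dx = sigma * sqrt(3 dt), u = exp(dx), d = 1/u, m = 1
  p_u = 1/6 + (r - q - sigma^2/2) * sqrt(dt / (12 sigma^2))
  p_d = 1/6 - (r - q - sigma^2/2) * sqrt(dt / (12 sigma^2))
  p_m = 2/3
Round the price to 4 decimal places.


Answer: Price = V(0,0) = 0.0490

Derivation:
dt = T/N = 0.250000; dx = sigma*sqrt(3*dt) = 0.199186
u = exp(dx) = 1.220409; d = 1/u = 0.819398
p_u = 0.178935, p_m = 0.666667, p_d = 0.154398
Discount per step: exp(-r*dt) = 0.988566
Stock lattice S(k, j) with j the centered position index:
  k=0: S(0,+0) = 1.1300
  k=1: S(1,-1) = 0.9259; S(1,+0) = 1.1300; S(1,+1) = 1.3791
  k=2: S(2,-2) = 0.7587; S(2,-1) = 0.9259; S(2,+0) = 1.1300; S(2,+1) = 1.3791; S(2,+2) = 1.6830
  k=3: S(3,-3) = 0.6217; S(3,-2) = 0.7587; S(3,-1) = 0.9259; S(3,+0) = 1.1300; S(3,+1) = 1.3791; S(3,+2) = 1.6830; S(3,+3) = 2.0540
Terminal payoffs V(N, j) = max(K - S_T, 0):
  V(3,-3) = 0.458326; V(3,-2) = 0.321304; V(3,-1) = 0.154081; V(3,+0) = 0.000000; V(3,+1) = 0.000000; V(3,+2) = 0.000000; V(3,+3) = 0.000000
Backward induction: V(k, j) = exp(-r*dt) * [p_u * V(k+1, j+1) + p_m * V(k+1, j) + p_d * V(k+1, j-1)]
  V(2,-2) = exp(-r*dt) * [p_u*0.154081 + p_m*0.321304 + p_d*0.458326] = 0.308964
  V(2,-1) = exp(-r*dt) * [p_u*0.000000 + p_m*0.154081 + p_d*0.321304] = 0.150587
  V(2,+0) = exp(-r*dt) * [p_u*0.000000 + p_m*0.000000 + p_d*0.154081] = 0.023518
  V(2,+1) = exp(-r*dt) * [p_u*0.000000 + p_m*0.000000 + p_d*0.000000] = 0.000000
  V(2,+2) = exp(-r*dt) * [p_u*0.000000 + p_m*0.000000 + p_d*0.000000] = 0.000000
  V(1,-1) = exp(-r*dt) * [p_u*0.023518 + p_m*0.150587 + p_d*0.308964] = 0.150562
  V(1,+0) = exp(-r*dt) * [p_u*0.000000 + p_m*0.023518 + p_d*0.150587] = 0.038484
  V(1,+1) = exp(-r*dt) * [p_u*0.000000 + p_m*0.000000 + p_d*0.023518] = 0.003590
  V(0,+0) = exp(-r*dt) * [p_u*0.003590 + p_m*0.038484 + p_d*0.150562] = 0.048978
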